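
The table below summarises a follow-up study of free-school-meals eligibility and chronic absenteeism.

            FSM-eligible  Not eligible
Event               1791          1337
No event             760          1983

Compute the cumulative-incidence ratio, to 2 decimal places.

1.74

Reading the table with exposure as columns: a = 1791 (FSM-eligible, case), b = 760 (FSM-eligible, non-case), c = 1337 (Not eligible, case), d = 1983.
Risk in exposed = 1791/2551 = 0.70208; risk in unexposed = 1337/3320 = 0.40271.
RR = 0.70208 / 0.40271 = 1.74338
The risk among the exposed is 1.74 times that among the unexposed.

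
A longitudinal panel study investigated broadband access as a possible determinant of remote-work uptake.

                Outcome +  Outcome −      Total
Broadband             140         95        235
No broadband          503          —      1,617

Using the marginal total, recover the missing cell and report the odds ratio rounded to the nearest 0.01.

3.26

The missing cell is in the unexposed row: 1617 − 503 = 1114.
So a = 140, b = 95, c = 503, d = 1114.
OR = (a·d)/(b·c) = (140 × 1114) / (95 × 503) = 155960 / 47785 = 3.26379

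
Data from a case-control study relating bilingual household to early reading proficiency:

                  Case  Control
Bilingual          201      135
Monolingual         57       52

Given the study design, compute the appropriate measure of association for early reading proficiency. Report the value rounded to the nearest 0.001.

1.358

Cells: a = 201, b = 135, c = 57, d = 52.
This is a case-control study: participants were sampled on outcome status, so risks in the source population cannot be estimated directly — relative risk is not valid here. The odds ratio is the appropriate measure.
OR = (a·d)/(b·c) = (201 × 52) / (135 × 57) = 10452 / 7695 = 1.35828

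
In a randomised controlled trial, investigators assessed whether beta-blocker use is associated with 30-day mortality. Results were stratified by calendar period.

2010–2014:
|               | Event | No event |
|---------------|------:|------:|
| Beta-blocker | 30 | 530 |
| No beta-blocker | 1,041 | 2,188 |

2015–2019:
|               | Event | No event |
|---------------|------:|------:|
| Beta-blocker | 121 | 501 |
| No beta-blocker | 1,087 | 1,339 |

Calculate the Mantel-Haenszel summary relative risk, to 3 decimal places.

RR_MH = Σ(aᵢ·n₀ᵢ/nᵢ) / Σ(cᵢ·n₁ᵢ/nᵢ), with n₁ᵢ = aᵢ+bᵢ (exposed), n₀ᵢ = cᵢ+dᵢ (unexposed), nᵢ = n₁ᵢ+n₀ᵢ.
Stratum 1 (2010–2014): n₁ = 560, n₀ = 3229, n = 3789; a·n₀/n = 30·3229/3789 = 25.5661; c·n₁/n = 1041·560/3789 = 153.8559
Stratum 2 (2015–2019): n₁ = 622, n₀ = 2426, n = 3048; a·n₀/n = 121·2426/3048 = 96.3077; c·n₁/n = 1087·622/3048 = 221.8222
RR_MH = (25.5661 + 96.3077) / (153.8559 + 221.8222) = 121.8739 / 375.6781 = 0.32441

0.324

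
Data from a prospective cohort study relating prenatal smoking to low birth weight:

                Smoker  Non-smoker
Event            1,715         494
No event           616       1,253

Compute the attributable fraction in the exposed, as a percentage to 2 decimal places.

Reading the table with exposure as columns: a = 1715 (Smoker, case), b = 616 (Smoker, non-case), c = 494 (Non-smoker, case), d = 1253.
Risk in exposed = 1715/2331 = 0.73574; risk in unexposed = 494/1747 = 0.28277.
RR = 0.73574/0.28277 = 2.60188
AR% = (RR − 1)/RR × 100 = (2.60188 − 1)/2.60188 × 100 = 61.5663%

61.57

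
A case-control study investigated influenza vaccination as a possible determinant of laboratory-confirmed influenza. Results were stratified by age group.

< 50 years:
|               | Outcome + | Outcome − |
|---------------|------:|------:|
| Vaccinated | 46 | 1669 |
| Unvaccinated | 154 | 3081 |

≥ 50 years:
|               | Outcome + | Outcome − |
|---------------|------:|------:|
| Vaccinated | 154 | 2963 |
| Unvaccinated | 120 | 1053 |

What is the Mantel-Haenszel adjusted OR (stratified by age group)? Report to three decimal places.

0.493

OR_MH = Σ(aᵢdᵢ/nᵢ) / Σ(bᵢcᵢ/nᵢ), where nᵢ is the stratum total.
Stratum 1 (< 50 years): n = 4950; a·d/n = 46·3081/4950 = 28.6315; b·c/n = 1669·154/4950 = 51.9244
Stratum 2 (≥ 50 years): n = 4290; a·d/n = 154·1053/4290 = 37.8000; b·c/n = 2963·120/4290 = 82.8811
OR_MH = (28.6315 + 37.8000) / (51.9244 + 82.8811) = 66.4315 / 134.8056 = 0.49280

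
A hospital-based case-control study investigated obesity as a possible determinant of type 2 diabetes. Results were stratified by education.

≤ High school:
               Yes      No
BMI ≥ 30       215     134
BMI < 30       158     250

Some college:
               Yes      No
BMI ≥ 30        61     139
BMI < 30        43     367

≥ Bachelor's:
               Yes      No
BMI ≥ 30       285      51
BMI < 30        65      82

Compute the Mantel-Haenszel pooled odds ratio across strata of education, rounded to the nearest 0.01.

OR_MH = Σ(aᵢdᵢ/nᵢ) / Σ(bᵢcᵢ/nᵢ), where nᵢ is the stratum total.
Stratum 1 (≤ High school): n = 757; a·d/n = 215·250/757 = 71.0040; b·c/n = 134·158/757 = 27.9683
Stratum 2 (Some college): n = 610; a·d/n = 61·367/610 = 36.7000; b·c/n = 139·43/610 = 9.7984
Stratum 3 (≥ Bachelor's): n = 483; a·d/n = 285·82/483 = 48.3851; b·c/n = 51·65/483 = 6.8634
OR_MH = (71.0040 + 36.7000 + 48.3851) / (27.9683 + 9.7984 + 6.8634) = 156.0891 / 44.6300 = 3.49740

3.50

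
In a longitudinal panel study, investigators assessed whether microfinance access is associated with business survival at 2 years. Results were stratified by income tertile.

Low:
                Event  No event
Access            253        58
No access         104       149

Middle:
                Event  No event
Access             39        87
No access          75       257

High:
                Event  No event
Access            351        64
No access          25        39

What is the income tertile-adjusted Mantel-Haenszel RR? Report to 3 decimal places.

RR_MH = Σ(aᵢ·n₀ᵢ/nᵢ) / Σ(cᵢ·n₁ᵢ/nᵢ), with n₁ᵢ = aᵢ+bᵢ (exposed), n₀ᵢ = cᵢ+dᵢ (unexposed), nᵢ = n₁ᵢ+n₀ᵢ.
Stratum 1 (Low): n₁ = 311, n₀ = 253, n = 564; a·n₀/n = 253·253/564 = 113.4911; c·n₁/n = 104·311/564 = 57.3475
Stratum 2 (Middle): n₁ = 126, n₀ = 332, n = 458; a·n₀/n = 39·332/458 = 28.2707; c·n₁/n = 75·126/458 = 20.6332
Stratum 3 (High): n₁ = 415, n₀ = 64, n = 479; a·n₀/n = 351·64/479 = 46.8977; c·n₁/n = 25·415/479 = 21.6597
RR_MH = (113.4911 + 28.2707 + 46.8977) / (57.3475 + 20.6332 + 21.6597) = 188.6596 / 99.6404 = 1.89340

1.893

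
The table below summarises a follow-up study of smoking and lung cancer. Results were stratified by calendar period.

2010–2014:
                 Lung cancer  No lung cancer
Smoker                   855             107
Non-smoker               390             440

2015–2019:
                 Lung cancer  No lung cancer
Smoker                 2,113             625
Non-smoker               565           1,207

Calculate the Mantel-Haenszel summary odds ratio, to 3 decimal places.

7.633

OR_MH = Σ(aᵢdᵢ/nᵢ) / Σ(bᵢcᵢ/nᵢ), where nᵢ is the stratum total.
Stratum 1 (2010–2014): n = 1792; a·d/n = 855·440/1792 = 209.9330; b·c/n = 107·390/1792 = 23.2868
Stratum 2 (2015–2019): n = 4510; a·d/n = 2113·1207/4510 = 565.4969; b·c/n = 625·565/4510 = 78.2982
OR_MH = (209.9330 + 565.4969) / (23.2868 + 78.2982) = 775.4299 / 101.5851 = 7.63331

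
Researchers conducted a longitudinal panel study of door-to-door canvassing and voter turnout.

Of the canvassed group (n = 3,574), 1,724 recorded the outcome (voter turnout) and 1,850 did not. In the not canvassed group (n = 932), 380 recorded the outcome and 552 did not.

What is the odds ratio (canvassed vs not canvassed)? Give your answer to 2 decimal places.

From the description: a = 1724, b = 1850, c = 380, d = 552.
OR = (a·d)/(b·c) = (1724 × 552) / (1850 × 380) = 951648 / 703000 = 1.35370
The odds of voter turnout are about 1.35 times as high in the canvassed group.

1.35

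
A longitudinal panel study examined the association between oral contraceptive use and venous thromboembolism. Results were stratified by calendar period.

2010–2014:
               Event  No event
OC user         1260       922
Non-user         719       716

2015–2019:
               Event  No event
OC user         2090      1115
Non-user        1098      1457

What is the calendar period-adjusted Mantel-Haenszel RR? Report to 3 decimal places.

1.366

RR_MH = Σ(aᵢ·n₀ᵢ/nᵢ) / Σ(cᵢ·n₁ᵢ/nᵢ), with n₁ᵢ = aᵢ+bᵢ (exposed), n₀ᵢ = cᵢ+dᵢ (unexposed), nᵢ = n₁ᵢ+n₀ᵢ.
Stratum 1 (2010–2014): n₁ = 2182, n₀ = 1435, n = 3617; a·n₀/n = 1260·1435/3617 = 499.8894; c·n₁/n = 719·2182/3617 = 433.7456
Stratum 2 (2015–2019): n₁ = 3205, n₀ = 2555, n = 5760; a·n₀/n = 2090·2555/5760 = 927.0747; c·n₁/n = 1098·3205/5760 = 610.9531
RR_MH = (499.8894 + 927.0747) / (433.7456 + 610.9531) = 1426.9641 / 1044.6988 = 1.36591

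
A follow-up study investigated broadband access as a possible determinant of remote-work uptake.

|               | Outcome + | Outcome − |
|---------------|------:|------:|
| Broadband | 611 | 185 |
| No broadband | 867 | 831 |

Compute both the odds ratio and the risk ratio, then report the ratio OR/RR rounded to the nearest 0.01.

2.11

Cells: a = 611, b = 185, c = 867, d = 831.
OR = (611·831)/(185·867) = 507741/160395 = 3.16557
Risk in exposed = 611/796 = 0.76759; risk in unexposed = 867/1698 = 0.51060; RR = 1.50330
OR/RR = 3.16557 / 1.50330 = 2.10574
The outcome is not rare, so the OR lies further from 1 than the RR.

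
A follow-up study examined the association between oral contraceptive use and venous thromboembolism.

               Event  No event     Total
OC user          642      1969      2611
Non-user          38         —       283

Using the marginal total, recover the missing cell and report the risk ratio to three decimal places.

1.831

The missing cell is in the unexposed row: 283 − 38 = 245.
So a = 642, b = 1969, c = 38, d = 245.
RR = [a/(a+b)] / [c/(c+d)] = (642/2611) / (38/283) = 0.24588/0.13428 = 1.83118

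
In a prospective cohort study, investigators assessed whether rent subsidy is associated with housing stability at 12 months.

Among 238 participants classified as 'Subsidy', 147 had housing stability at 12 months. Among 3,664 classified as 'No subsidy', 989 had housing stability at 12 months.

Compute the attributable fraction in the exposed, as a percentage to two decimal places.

56.30

From the description: a = 147, b = 91, c = 989, d = 2675.
Risk in exposed = 147/238 = 0.61765; risk in unexposed = 989/3664 = 0.26992.
RR = 0.61765/0.26992 = 2.28823
AR% = (RR − 1)/RR × 100 = (2.28823 − 1)/2.28823 × 100 = 56.2981%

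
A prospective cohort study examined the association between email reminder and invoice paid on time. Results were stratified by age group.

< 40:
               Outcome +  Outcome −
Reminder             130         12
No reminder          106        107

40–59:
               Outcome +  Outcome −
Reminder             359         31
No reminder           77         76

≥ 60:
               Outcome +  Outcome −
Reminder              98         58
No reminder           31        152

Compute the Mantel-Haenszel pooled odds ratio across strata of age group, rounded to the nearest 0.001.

OR_MH = Σ(aᵢdᵢ/nᵢ) / Σ(bᵢcᵢ/nᵢ), where nᵢ is the stratum total.
Stratum 1 (< 40): n = 355; a·d/n = 130·107/355 = 39.1831; b·c/n = 12·106/355 = 3.5831
Stratum 2 (40–59): n = 543; a·d/n = 359·76/543 = 50.2468; b·c/n = 31·77/543 = 4.3959
Stratum 3 (≥ 60): n = 339; a·d/n = 98·152/339 = 43.9410; b·c/n = 58·31/339 = 5.3038
OR_MH = (39.1831 + 50.2468 + 43.9410) / (3.5831 + 4.3959 + 5.3038) = 133.3709 / 13.2829 = 10.04081

10.041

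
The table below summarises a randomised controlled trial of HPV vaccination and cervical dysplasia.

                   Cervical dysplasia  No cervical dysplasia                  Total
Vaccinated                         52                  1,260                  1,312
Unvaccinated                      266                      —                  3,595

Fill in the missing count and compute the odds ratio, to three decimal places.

0.516

The missing cell is in the unexposed row: 3595 − 266 = 3329.
So a = 52, b = 1260, c = 266, d = 3329.
OR = (a·d)/(b·c) = (52 × 3329) / (1260 × 266) = 173108 / 335160 = 0.51649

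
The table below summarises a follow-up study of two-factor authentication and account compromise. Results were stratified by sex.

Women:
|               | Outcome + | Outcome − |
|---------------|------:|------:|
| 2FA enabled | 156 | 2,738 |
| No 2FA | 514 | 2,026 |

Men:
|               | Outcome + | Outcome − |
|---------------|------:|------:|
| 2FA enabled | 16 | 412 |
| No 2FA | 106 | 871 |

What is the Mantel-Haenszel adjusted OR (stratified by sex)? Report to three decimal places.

OR_MH = Σ(aᵢdᵢ/nᵢ) / Σ(bᵢcᵢ/nᵢ), where nᵢ is the stratum total.
Stratum 1 (Women): n = 5434; a·d/n = 156·2026/5434 = 58.1627; b·c/n = 2738·514/5434 = 258.9864
Stratum 2 (Men): n = 1405; a·d/n = 16·871/1405 = 9.9189; b·c/n = 412·106/1405 = 31.0833
OR_MH = (58.1627 + 9.9189) / (258.9864 + 31.0833) = 68.0815 / 290.0697 = 0.23471

0.235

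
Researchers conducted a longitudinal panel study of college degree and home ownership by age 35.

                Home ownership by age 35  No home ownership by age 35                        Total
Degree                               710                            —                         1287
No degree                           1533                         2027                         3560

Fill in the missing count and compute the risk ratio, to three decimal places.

1.281

The missing cell is in the exposed row: 1287 − 710 = 577.
So a = 710, b = 577, c = 1533, d = 2027.
RR = [a/(a+b)] / [c/(c+d)] = (710/1287) / (1533/3560) = 0.55167/0.43062 = 1.28111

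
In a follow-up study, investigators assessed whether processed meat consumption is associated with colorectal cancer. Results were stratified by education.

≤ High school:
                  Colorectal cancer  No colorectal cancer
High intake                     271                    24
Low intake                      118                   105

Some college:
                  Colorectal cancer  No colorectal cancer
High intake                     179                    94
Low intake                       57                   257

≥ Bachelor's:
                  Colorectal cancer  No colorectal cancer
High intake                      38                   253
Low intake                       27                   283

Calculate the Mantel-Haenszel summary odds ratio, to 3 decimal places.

OR_MH = Σ(aᵢdᵢ/nᵢ) / Σ(bᵢcᵢ/nᵢ), where nᵢ is the stratum total.
Stratum 1 (≤ High school): n = 518; a·d/n = 271·105/518 = 54.9324; b·c/n = 24·118/518 = 5.4672
Stratum 2 (Some college): n = 587; a·d/n = 179·257/587 = 78.3697; b·c/n = 94·57/587 = 9.1278
Stratum 3 (≥ Bachelor's): n = 601; a·d/n = 38·283/601 = 17.8935; b·c/n = 253·27/601 = 11.3661
OR_MH = (54.9324 + 78.3697 + 17.8935) / (5.4672 + 9.1278 + 11.3661) = 151.1956 / 25.9610 = 5.82395

5.824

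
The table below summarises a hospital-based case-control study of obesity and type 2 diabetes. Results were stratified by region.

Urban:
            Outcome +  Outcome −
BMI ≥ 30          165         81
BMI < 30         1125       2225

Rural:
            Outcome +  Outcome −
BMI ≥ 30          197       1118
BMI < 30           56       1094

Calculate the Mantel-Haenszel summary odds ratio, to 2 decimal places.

3.74

OR_MH = Σ(aᵢdᵢ/nᵢ) / Σ(bᵢcᵢ/nᵢ), where nᵢ is the stratum total.
Stratum 1 (Urban): n = 3596; a·d/n = 165·2225/3596 = 102.0926; b·c/n = 81·1125/3596 = 25.3407
Stratum 2 (Rural): n = 2465; a·d/n = 197·1094/2465 = 87.4312; b·c/n = 1118·56/2465 = 25.3988
OR_MH = (102.0926 + 87.4312) / (25.3407 + 25.3988) = 189.5238 / 50.7394 = 3.73524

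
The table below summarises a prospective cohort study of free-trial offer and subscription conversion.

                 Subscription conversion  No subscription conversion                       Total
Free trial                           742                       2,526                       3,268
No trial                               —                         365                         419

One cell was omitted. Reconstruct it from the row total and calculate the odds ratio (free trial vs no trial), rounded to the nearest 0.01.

The missing cell is in the unexposed row: 419 − 365 = 54.
So a = 742, b = 2526, c = 54, d = 365.
OR = (a·d)/(b·c) = (742 × 365) / (2526 × 54) = 270830 / 136404 = 1.98550

1.99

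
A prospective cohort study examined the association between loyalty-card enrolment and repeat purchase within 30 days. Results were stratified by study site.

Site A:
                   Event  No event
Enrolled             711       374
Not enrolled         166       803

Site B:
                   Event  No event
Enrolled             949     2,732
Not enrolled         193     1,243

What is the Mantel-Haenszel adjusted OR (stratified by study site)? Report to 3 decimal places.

OR_MH = Σ(aᵢdᵢ/nᵢ) / Σ(bᵢcᵢ/nᵢ), where nᵢ is the stratum total.
Stratum 1 (Site A): n = 2054; a·d/n = 711·803/2054 = 277.9615; b·c/n = 374·166/2054 = 30.2259
Stratum 2 (Site B): n = 5117; a·d/n = 949·1243/5117 = 230.5271; b·c/n = 2732·193/5117 = 103.0440
OR_MH = (277.9615 + 230.5271) / (30.2259 + 103.0440) = 508.4886 / 133.2699 = 3.81548

3.815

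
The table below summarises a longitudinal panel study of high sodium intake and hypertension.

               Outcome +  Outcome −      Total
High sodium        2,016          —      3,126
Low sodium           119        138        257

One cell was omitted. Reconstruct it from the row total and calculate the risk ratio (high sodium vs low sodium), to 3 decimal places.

1.393

The missing cell is in the exposed row: 3126 − 2016 = 1110.
So a = 2016, b = 1110, c = 119, d = 138.
RR = [a/(a+b)] / [c/(c+d)] = (2016/3126) / (119/257) = 0.64491/0.46304 = 1.39280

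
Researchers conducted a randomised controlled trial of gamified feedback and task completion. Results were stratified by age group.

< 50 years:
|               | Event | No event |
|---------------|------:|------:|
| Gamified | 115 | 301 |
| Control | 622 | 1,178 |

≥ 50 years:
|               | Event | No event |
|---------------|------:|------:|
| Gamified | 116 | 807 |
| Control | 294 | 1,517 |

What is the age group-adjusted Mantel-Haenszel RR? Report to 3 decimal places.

0.788

RR_MH = Σ(aᵢ·n₀ᵢ/nᵢ) / Σ(cᵢ·n₁ᵢ/nᵢ), with n₁ᵢ = aᵢ+bᵢ (exposed), n₀ᵢ = cᵢ+dᵢ (unexposed), nᵢ = n₁ᵢ+n₀ᵢ.
Stratum 1 (< 50 years): n₁ = 416, n₀ = 1800, n = 2216; a·n₀/n = 115·1800/2216 = 93.4116; c·n₁/n = 622·416/2216 = 116.7653
Stratum 2 (≥ 50 years): n₁ = 923, n₀ = 1811, n = 2734; a·n₀/n = 116·1811/2734 = 76.8383; c·n₁/n = 294·923/2734 = 99.2546
RR_MH = (93.4116 + 76.8383) / (116.7653 + 99.2546) = 170.2499 / 216.0199 = 0.78812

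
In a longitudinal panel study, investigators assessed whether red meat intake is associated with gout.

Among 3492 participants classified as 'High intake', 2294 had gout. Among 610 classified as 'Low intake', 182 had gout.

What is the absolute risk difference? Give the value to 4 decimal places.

0.3586

From the description: a = 2294, b = 1198, c = 182, d = 428.
Risk in exposed = 2294/3492 = 0.656930; risk in unexposed = 182/610 = 0.298361.
Risk difference = 0.656930 − 0.298361 = 0.358569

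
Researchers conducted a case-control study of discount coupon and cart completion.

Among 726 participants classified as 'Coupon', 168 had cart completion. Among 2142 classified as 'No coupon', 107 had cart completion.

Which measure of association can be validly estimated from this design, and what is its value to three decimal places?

5.726

From the description: a = 168, b = 558, c = 107, d = 2035.
This is a case-control study: participants were sampled on outcome status, so risks in the source population cannot be estimated directly — relative risk is not valid here. The odds ratio is the appropriate measure.
OR = (a·d)/(b·c) = (168 × 2035) / (558 × 107) = 341880 / 59706 = 5.72606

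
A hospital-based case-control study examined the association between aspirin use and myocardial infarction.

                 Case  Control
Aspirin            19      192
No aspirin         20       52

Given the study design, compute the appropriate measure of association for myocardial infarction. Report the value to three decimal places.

Cells: a = 19, b = 192, c = 20, d = 52.
This is a hospital-based case-control study: participants were sampled on outcome status, so risks in the source population cannot be estimated directly — relative risk is not valid here. The odds ratio is the appropriate measure.
OR = (a·d)/(b·c) = (19 × 52) / (192 × 20) = 988 / 3840 = 0.25729

0.257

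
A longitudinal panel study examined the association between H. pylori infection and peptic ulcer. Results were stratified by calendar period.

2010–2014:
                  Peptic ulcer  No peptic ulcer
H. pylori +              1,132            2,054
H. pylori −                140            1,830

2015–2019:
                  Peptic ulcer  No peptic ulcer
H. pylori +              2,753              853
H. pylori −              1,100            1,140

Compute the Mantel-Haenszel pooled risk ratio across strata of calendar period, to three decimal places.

1.944

RR_MH = Σ(aᵢ·n₀ᵢ/nᵢ) / Σ(cᵢ·n₁ᵢ/nᵢ), with n₁ᵢ = aᵢ+bᵢ (exposed), n₀ᵢ = cᵢ+dᵢ (unexposed), nᵢ = n₁ᵢ+n₀ᵢ.
Stratum 1 (2010–2014): n₁ = 3186, n₀ = 1970, n = 5156; a·n₀/n = 1132·1970/5156 = 432.5136; c·n₁/n = 140·3186/5156 = 86.5089
Stratum 2 (2015–2019): n₁ = 3606, n₀ = 2240, n = 5846; a·n₀/n = 2753·2240/5846 = 1054.8614; c·n₁/n = 1100·3606/5846 = 678.5152
RR_MH = (432.5136 + 1054.8614) / (86.5089 + 678.5152) = 1487.3750 / 765.0241 = 1.94422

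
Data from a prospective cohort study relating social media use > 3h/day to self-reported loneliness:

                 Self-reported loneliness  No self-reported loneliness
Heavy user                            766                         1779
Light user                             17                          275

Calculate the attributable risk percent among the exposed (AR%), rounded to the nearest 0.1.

80.7

Cells: a = 766, b = 1779, c = 17, d = 275.
Risk in exposed = 766/2545 = 0.30098; risk in unexposed = 17/292 = 0.05822.
RR = 0.30098/0.05822 = 5.16981
AR% = (RR − 1)/RR × 100 = (5.16981 − 1)/5.16981 × 100 = 80.6569%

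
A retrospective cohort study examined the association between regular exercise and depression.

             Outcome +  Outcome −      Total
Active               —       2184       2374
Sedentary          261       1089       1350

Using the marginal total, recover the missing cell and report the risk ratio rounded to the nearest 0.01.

0.41

The missing cell is in the exposed row: 2374 − 2184 = 190.
So a = 190, b = 2184, c = 261, d = 1089.
RR = [a/(a+b)] / [c/(c+d)] = (190/2374) / (261/1350) = 0.08003/0.19333 = 0.41397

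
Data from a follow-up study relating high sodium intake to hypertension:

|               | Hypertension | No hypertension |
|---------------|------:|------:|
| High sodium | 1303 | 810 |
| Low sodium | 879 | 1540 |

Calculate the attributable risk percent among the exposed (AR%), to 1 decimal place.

Cells: a = 1303, b = 810, c = 879, d = 1540.
Risk in exposed = 1303/2113 = 0.61666; risk in unexposed = 879/2419 = 0.36337.
RR = 0.61666/0.36337 = 1.69704
AR% = (RR − 1)/RR × 100 = (1.69704 − 1)/1.69704 × 100 = 41.0738%

41.1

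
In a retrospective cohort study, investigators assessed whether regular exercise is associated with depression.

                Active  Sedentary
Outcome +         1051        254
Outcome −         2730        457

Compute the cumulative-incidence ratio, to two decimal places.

Reading the table with exposure as columns: a = 1051 (Active, case), b = 2730 (Active, non-case), c = 254 (Sedentary, case), d = 457.
Risk in exposed = 1051/3781 = 0.27797; risk in unexposed = 254/711 = 0.35724.
RR = 0.27797 / 0.35724 = 0.77809
The risk is 22% lower among the exposed than among the unexposed.

0.78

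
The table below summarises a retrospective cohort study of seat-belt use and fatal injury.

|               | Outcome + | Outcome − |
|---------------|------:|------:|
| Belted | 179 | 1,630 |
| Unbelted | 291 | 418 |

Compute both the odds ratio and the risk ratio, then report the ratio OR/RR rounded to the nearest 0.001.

0.654

Cells: a = 179, b = 1630, c = 291, d = 418.
OR = (179·418)/(1630·291) = 74822/474330 = 0.15774
Risk in exposed = 179/1809 = 0.09895; risk in unexposed = 291/709 = 0.41044; RR = 0.24108
OR/RR = 0.15774 / 0.24108 = 0.65431
The outcome is not rare, so the OR lies further from 1 than the RR.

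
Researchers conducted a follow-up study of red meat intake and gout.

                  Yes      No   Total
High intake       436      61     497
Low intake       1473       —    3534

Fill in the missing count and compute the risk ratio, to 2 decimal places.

2.10

The missing cell is in the unexposed row: 3534 − 1473 = 2061.
So a = 436, b = 61, c = 1473, d = 2061.
RR = [a/(a+b)] / [c/(c+d)] = (436/497) / (1473/3534) = 0.87726/0.41681 = 2.10472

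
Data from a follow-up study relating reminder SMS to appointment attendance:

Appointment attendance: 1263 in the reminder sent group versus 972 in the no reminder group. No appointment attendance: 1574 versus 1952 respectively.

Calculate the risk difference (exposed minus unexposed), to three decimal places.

From the description: a = 1263, b = 1574, c = 972, d = 1952.
Risk in exposed = 1263/2837 = 0.445189; risk in unexposed = 972/2924 = 0.332421.
Risk difference = 0.445189 − 0.332421 = 0.112767

0.113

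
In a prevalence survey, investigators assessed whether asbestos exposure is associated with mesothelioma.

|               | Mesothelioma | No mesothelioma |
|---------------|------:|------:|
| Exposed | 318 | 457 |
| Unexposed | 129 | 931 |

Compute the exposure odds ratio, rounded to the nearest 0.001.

5.022

Cells: a = 318, b = 457, c = 129, d = 931.
OR = (a·d)/(b·c) = (318 × 931) / (457 × 129) = 296058 / 58953 = 5.02193
The odds of mesothelioma are about 5.02 times as high in the exposed group.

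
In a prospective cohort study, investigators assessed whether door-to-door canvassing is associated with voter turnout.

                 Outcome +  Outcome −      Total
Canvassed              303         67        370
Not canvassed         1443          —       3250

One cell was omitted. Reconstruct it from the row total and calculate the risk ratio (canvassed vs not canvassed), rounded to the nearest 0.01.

The missing cell is in the unexposed row: 3250 − 1443 = 1807.
So a = 303, b = 67, c = 1443, d = 1807.
RR = [a/(a+b)] / [c/(c+d)] = (303/370) / (1443/3250) = 0.81892/0.44400 = 1.84441

1.84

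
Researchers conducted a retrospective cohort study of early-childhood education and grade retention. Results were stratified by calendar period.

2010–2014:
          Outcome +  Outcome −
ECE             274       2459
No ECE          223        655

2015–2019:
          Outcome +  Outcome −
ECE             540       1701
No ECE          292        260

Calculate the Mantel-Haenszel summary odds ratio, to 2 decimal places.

0.30

OR_MH = Σ(aᵢdᵢ/nᵢ) / Σ(bᵢcᵢ/nᵢ), where nᵢ is the stratum total.
Stratum 1 (2010–2014): n = 3611; a·d/n = 274·655/3611 = 49.7009; b·c/n = 2459·223/3611 = 151.8574
Stratum 2 (2015–2019): n = 2793; a·d/n = 540·260/2793 = 50.2685; b·c/n = 1701·292/2793 = 177.8346
OR_MH = (49.7009 + 50.2685) / (151.8574 + 177.8346) = 99.9694 / 329.6920 = 0.30322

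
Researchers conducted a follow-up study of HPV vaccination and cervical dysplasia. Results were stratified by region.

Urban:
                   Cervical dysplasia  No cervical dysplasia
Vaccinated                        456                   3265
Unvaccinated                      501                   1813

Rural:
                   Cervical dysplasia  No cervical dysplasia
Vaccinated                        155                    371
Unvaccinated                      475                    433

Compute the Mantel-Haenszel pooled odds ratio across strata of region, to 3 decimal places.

OR_MH = Σ(aᵢdᵢ/nᵢ) / Σ(bᵢcᵢ/nᵢ), where nᵢ is the stratum total.
Stratum 1 (Urban): n = 6035; a·d/n = 456·1813/6035 = 136.9889; b·c/n = 3265·501/6035 = 271.0464
Stratum 2 (Rural): n = 1434; a·d/n = 155·433/1434 = 46.8026; b·c/n = 371·475/1434 = 122.8905
OR_MH = (136.9889 + 46.8026) / (271.0464 + 122.8905) = 183.7915 / 393.9369 = 0.46655

0.467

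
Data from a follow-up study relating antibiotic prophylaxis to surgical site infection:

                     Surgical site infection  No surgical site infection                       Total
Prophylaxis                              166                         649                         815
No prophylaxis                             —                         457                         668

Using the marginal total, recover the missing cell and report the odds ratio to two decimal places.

The missing cell is in the unexposed row: 668 − 457 = 211.
So a = 166, b = 649, c = 211, d = 457.
OR = (a·d)/(b·c) = (166 × 457) / (649 × 211) = 75862 / 136939 = 0.55398

0.55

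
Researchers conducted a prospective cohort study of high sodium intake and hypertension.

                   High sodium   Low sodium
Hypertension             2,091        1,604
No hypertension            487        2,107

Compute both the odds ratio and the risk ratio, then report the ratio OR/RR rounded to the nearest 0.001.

Reading the table with exposure as columns: a = 2091 (High sodium, case), b = 487 (High sodium, non-case), c = 1604 (Low sodium, case), d = 2107.
OR = (2091·2107)/(487·1604) = 4405737/781148 = 5.64008
Risk in exposed = 2091/2578 = 0.81109; risk in unexposed = 1604/3711 = 0.43223; RR = 1.87654
OR/RR = 5.64008 / 1.87654 = 3.00557
The outcome is not rare, so the OR lies further from 1 than the RR.

3.006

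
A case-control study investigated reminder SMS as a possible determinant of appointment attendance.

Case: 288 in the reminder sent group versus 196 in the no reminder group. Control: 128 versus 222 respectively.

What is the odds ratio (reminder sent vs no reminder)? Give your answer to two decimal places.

2.55

From the description: a = 288, b = 128, c = 196, d = 222.
OR = (a·d)/(b·c) = (288 × 222) / (128 × 196) = 63936 / 25088 = 2.54847
The odds of appointment attendance are about 2.55 times as high in the reminder sent group.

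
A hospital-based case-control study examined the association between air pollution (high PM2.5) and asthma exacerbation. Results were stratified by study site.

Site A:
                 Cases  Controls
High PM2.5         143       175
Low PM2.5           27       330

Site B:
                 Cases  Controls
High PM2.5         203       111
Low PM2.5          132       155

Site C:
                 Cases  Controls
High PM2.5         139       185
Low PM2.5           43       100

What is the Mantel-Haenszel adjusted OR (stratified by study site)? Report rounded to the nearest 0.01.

3.14

OR_MH = Σ(aᵢdᵢ/nᵢ) / Σ(bᵢcᵢ/nᵢ), where nᵢ is the stratum total.
Stratum 1 (Site A): n = 675; a·d/n = 143·330/675 = 69.9111; b·c/n = 175·27/675 = 7.0000
Stratum 2 (Site B): n = 601; a·d/n = 203·155/601 = 52.3544; b·c/n = 111·132/601 = 24.3794
Stratum 3 (Site C): n = 467; a·d/n = 139·100/467 = 29.7645; b·c/n = 185·43/467 = 17.0343
OR_MH = (69.9111 + 52.3544 + 29.7645) / (7.0000 + 24.3794 + 17.0343) = 152.0300 / 48.4136 = 3.14023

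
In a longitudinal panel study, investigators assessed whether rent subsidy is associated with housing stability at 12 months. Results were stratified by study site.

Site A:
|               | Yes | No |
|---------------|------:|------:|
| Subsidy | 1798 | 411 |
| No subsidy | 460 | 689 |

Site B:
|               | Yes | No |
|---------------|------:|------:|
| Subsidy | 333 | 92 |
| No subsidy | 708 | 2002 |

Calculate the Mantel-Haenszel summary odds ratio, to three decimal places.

7.545

OR_MH = Σ(aᵢdᵢ/nᵢ) / Σ(bᵢcᵢ/nᵢ), where nᵢ is the stratum total.
Stratum 1 (Site A): n = 3358; a·d/n = 1798·689/3358 = 368.9166; b·c/n = 411·460/3358 = 56.3014
Stratum 2 (Site B): n = 3135; a·d/n = 333·2002/3135 = 212.6526; b·c/n = 92·708/3135 = 20.7770
OR_MH = (368.9166 + 212.6526) / (56.3014 + 20.7770) = 581.5692 / 77.0784 = 7.54516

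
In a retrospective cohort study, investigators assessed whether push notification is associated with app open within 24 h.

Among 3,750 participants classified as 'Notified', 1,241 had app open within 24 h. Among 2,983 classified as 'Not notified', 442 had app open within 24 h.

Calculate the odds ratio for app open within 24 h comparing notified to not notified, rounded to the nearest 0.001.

From the description: a = 1241, b = 2509, c = 442, d = 2541.
OR = (a·d)/(b·c) = (1241 × 2541) / (2509 × 442) = 3153381 / 1108978 = 2.84350
The odds of app open within 24 h are about 2.84 times as high in the notified group.

2.844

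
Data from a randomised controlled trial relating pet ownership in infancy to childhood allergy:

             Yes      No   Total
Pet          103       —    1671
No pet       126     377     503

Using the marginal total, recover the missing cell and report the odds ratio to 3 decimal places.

0.197

The missing cell is in the exposed row: 1671 − 103 = 1568.
So a = 103, b = 1568, c = 126, d = 377.
OR = (a·d)/(b·c) = (103 × 377) / (1568 × 126) = 38831 / 197568 = 0.19654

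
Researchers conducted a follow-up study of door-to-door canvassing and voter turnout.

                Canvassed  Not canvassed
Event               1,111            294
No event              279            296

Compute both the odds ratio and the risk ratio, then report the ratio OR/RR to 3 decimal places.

Reading the table with exposure as columns: a = 1111 (Canvassed, case), b = 279 (Canvassed, non-case), c = 294 (Not canvassed, case), d = 296.
OR = (1111·296)/(279·294) = 328856/82026 = 4.00917
Risk in exposed = 1111/1390 = 0.79928; risk in unexposed = 294/590 = 0.49831; RR = 1.60400
OR/RR = 4.00917 / 1.60400 = 2.49948
The outcome is not rare, so the OR lies further from 1 than the RR.

2.499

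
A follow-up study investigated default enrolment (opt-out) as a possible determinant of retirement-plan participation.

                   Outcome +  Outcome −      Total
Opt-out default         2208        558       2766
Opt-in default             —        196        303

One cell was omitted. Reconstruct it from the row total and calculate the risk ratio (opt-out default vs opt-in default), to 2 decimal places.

2.26

The missing cell is in the unexposed row: 303 − 196 = 107.
So a = 2208, b = 558, c = 107, d = 196.
RR = [a/(a+b)] / [c/(c+d)] = (2208/2766) / (107/303) = 0.79826/0.35314 = 2.26051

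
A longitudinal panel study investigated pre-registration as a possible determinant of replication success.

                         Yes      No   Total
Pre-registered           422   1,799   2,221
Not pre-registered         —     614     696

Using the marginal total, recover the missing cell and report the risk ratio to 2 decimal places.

The missing cell is in the unexposed row: 696 − 614 = 82.
So a = 422, b = 1799, c = 82, d = 614.
RR = [a/(a+b)] / [c/(c+d)] = (422/2221) / (82/696) = 0.19000/0.11782 = 1.61272

1.61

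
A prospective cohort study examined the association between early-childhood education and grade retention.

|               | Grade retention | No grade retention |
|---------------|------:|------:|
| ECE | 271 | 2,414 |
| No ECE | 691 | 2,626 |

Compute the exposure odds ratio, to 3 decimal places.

0.427

Cells: a = 271, b = 2414, c = 691, d = 2626.
OR = (a·d)/(b·c) = (271 × 2626) / (2414 × 691) = 711646 / 1668074 = 0.42663
Exposure is associated with lower odds of grade retention (OR = 0.43 < 1).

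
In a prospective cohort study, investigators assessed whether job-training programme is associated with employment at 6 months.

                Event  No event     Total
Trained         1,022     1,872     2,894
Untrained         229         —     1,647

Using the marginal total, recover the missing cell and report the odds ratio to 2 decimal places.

3.38

The missing cell is in the unexposed row: 1647 − 229 = 1418.
So a = 1022, b = 1872, c = 229, d = 1418.
OR = (a·d)/(b·c) = (1022 × 1418) / (1872 × 229) = 1449196 / 428688 = 3.38054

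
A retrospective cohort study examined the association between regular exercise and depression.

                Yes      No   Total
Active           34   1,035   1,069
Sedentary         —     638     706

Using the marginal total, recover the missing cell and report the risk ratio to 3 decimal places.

The missing cell is in the unexposed row: 706 − 638 = 68.
So a = 34, b = 1035, c = 68, d = 638.
RR = [a/(a+b)] / [c/(c+d)] = (34/1069) / (68/706) = 0.03181/0.09632 = 0.33022

0.330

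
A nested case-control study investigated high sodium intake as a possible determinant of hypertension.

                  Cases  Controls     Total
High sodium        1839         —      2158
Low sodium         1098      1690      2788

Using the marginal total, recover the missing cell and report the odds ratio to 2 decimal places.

The missing cell is in the exposed row: 2158 − 1839 = 319.
So a = 1839, b = 319, c = 1098, d = 1690.
OR = (a·d)/(b·c) = (1839 × 1690) / (319 × 1098) = 3107910 / 350262 = 8.87310

8.87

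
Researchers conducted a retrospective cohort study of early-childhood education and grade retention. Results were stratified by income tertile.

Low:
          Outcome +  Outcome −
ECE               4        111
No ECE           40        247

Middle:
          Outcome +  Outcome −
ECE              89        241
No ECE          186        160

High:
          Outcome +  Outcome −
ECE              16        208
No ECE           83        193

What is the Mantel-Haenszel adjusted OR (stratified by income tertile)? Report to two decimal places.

0.27

OR_MH = Σ(aᵢdᵢ/nᵢ) / Σ(bᵢcᵢ/nᵢ), where nᵢ is the stratum total.
Stratum 1 (Low): n = 402; a·d/n = 4·247/402 = 2.4577; b·c/n = 111·40/402 = 11.0448
Stratum 2 (Middle): n = 676; a·d/n = 89·160/676 = 21.0651; b·c/n = 241·186/676 = 66.3107
Stratum 3 (High): n = 500; a·d/n = 16·193/500 = 6.1760; b·c/n = 208·83/500 = 34.5280
OR_MH = (2.4577 + 21.0651 + 6.1760) / (11.0448 + 66.3107 + 34.5280) = 29.6988 / 111.8834 = 0.26544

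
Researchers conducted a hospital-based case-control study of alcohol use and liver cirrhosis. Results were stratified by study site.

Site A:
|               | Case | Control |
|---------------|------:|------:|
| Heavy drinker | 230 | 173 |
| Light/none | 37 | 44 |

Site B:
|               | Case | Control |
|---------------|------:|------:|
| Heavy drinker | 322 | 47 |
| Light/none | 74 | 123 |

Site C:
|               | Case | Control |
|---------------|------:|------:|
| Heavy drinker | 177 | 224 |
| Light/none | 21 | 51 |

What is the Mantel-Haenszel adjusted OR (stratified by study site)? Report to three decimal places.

3.751

OR_MH = Σ(aᵢdᵢ/nᵢ) / Σ(bᵢcᵢ/nᵢ), where nᵢ is the stratum total.
Stratum 1 (Site A): n = 484; a·d/n = 230·44/484 = 20.9091; b·c/n = 173·37/484 = 13.2252
Stratum 2 (Site B): n = 566; a·d/n = 322·123/566 = 69.9753; b·c/n = 47·74/566 = 6.1449
Stratum 3 (Site C): n = 473; a·d/n = 177·51/473 = 19.0846; b·c/n = 224·21/473 = 9.9450
OR_MH = (20.9091 + 69.9753 + 19.0846) / (13.2252 + 6.1449 + 9.9450) = 109.9689 / 29.3151 = 3.75127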